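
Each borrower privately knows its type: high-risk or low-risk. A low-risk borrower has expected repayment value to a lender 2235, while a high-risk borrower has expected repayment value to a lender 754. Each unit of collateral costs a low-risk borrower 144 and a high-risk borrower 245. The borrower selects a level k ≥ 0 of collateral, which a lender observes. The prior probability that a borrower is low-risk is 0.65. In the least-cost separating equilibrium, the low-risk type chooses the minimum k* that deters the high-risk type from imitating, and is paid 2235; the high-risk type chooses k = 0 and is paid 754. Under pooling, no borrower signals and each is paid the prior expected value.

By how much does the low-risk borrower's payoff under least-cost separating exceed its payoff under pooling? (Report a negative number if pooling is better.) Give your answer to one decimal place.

Least-cost separating signal: k* solves 754 = 2235 − 245·k*, so k* = (2235 − 754)/245 ≈ 6.0449.
Low-risk type's separating payoff: 2235 − 144 × k* = 2235 − 144 × (2235 − 754)/245 = 2235 − 213264/245 ≈ 1364.535.
Pooling payoff: 0.65 × 2235 + 0.35 × 754 = 1716.65.
Difference: 1364.535 − 1716.65 = -352.115, i.e. -352.1 to one decimal place.
The low-risk type would prefer the pooling outcome.

-352.1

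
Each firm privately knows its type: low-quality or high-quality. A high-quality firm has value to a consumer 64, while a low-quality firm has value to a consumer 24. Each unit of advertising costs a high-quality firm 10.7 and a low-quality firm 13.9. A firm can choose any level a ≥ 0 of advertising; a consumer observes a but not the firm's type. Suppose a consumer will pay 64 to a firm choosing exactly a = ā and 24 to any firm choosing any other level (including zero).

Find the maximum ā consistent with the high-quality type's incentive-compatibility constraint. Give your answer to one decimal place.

Choosing ā yields the high-quality type 64 − 10.7·ā; choosing zero yields 24.
The high-quality type is indifferent at 64 − 10.7·ā = 24, i.e. ā = (64 − 24) / 10.7 ≈ 3.7.
For any ā above 3.7 the high-quality type would rather pool at zero, so separation collapses.

3.7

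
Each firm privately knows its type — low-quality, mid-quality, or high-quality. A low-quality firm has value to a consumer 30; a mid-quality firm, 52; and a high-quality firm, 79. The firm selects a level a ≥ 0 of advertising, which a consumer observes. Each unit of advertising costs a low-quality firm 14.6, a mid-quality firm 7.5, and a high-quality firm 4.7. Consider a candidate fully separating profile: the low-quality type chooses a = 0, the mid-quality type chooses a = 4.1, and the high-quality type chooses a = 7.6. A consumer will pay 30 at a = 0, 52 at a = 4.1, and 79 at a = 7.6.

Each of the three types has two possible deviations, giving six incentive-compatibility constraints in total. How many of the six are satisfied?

Low-quality (own payoff 30): to a=4.1 gives 52 − 14.6×4.1 = -7.86 → no gain ✓; to a=7.6 gives 79 − 14.6×7.6 = -31.96 → no gain ✓.
Mid-quality (own payoff 52 − 7.5×4.1 = 21.25): to a=0 gives 30 → profitable ✗; to a=7.6 gives 79 − 7.5×7.6 = 22 → profitable ✗.
High-quality (own payoff 79 − 4.7×7.6 = 43.28): to a=0 gives 30 → no gain ✓; to a=4.1 gives 52 − 4.7×4.1 = 32.73 → no gain ✓.
4 of the 6 constraints hold; not an equilibrium.

4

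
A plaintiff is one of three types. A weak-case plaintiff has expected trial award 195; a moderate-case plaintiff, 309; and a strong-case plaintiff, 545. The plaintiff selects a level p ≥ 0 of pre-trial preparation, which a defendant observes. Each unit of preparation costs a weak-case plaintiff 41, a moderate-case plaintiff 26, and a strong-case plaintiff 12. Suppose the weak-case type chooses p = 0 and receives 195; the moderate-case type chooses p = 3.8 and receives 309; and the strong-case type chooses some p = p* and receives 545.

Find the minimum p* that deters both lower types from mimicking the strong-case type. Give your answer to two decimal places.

Weak-case type (on-path payoff 195) won't mimic when 195 ≥ 545 − 41·p*, i.e. p* ≥ 8.54.
Moderate-case type (on-path payoff 309 − 26×3.8 = 210.2) won't mimic when 210.2 ≥ 545 − 26·p*, i.e. p* ≥ 12.88.
Both must hold, so p* = max(8.54, 12.88) = 12.88. The moderate-case type's constraint binds.

12.88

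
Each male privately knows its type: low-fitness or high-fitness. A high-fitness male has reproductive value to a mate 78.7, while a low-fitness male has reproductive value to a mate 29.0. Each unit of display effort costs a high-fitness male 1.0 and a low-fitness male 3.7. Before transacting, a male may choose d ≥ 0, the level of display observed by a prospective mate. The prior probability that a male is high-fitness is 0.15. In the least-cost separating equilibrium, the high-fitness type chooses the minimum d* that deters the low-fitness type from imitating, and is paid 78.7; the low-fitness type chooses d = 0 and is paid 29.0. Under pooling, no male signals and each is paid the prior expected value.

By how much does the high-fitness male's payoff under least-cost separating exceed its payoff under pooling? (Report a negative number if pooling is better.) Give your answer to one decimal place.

28.8

Least-cost separating signal: d* solves 29.0 = 78.7 − 3.7·d*, so d* = (78.7 − 29.0)/3.7 ≈ 13.4324.
High-fitness type's separating payoff: 78.7 − 1.0 × d* = 78.7 − 1.0 × (78.7 − 29.0)/3.7 = 78.7 − 49.7/3.7 ≈ 65.268.
Pooling payoff: 0.15 × 78.7 + 0.85 × 29.0 = 36.455.
Difference: 65.268 − 36.455 = 28.813, i.e. 28.8 to one decimal place.
The high-fitness type prefers to separate.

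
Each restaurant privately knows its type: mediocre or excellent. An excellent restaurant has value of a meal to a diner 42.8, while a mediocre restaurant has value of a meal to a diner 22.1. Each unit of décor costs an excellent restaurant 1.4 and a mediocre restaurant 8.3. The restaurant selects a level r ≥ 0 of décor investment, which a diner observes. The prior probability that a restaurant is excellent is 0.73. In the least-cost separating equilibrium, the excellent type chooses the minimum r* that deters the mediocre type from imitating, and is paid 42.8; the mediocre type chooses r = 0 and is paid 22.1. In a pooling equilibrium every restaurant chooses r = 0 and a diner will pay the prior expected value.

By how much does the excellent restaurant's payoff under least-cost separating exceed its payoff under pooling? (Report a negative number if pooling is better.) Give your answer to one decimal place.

2.1

Least-cost separating signal: r* solves 22.1 = 42.8 − 8.3·r*, so r* = (42.8 − 22.1)/8.3 ≈ 2.4940.
Excellent type's separating payoff: 42.8 − 1.4 × r* = 42.8 − 1.4 × (42.8 − 22.1)/8.3 = 42.8 − 28.98/8.3 ≈ 39.308.
Pooling payoff: 0.73 × 42.8 + 0.27 × 22.1 = 37.211.
Difference: 39.308 − 37.211 = 2.097, i.e. 2.1 to one decimal place.
The excellent type prefers to separate.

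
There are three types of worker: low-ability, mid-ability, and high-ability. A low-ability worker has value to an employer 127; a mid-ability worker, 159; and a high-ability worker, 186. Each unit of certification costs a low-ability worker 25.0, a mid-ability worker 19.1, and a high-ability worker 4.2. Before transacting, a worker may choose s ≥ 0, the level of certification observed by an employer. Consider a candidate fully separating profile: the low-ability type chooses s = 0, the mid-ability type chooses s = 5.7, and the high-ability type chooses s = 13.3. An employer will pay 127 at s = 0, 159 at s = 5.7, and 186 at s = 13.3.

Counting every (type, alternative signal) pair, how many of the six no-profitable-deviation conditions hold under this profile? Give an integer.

Mid-ability (own payoff 159 − 19.1×5.7 = 50.13): to s=0 gives 127 → profitable ✗; to s=13.3 gives 186 − 19.1×13.3 = -68.03 → no gain ✓.
High-ability (own payoff 186 − 4.2×13.3 = 130.14): to s=0 gives 127 → no gain ✓; to s=5.7 gives 159 − 4.2×5.7 = 135.06 → profitable ✗.
Low-ability (own payoff 127): to s=5.7 gives 159 − 25.0×5.7 = 16.5 → no gain ✓; to s=13.3 gives 186 − 25.0×13.3 = -146.5 → no gain ✓.
4 of the 6 constraints hold; not an equilibrium.

4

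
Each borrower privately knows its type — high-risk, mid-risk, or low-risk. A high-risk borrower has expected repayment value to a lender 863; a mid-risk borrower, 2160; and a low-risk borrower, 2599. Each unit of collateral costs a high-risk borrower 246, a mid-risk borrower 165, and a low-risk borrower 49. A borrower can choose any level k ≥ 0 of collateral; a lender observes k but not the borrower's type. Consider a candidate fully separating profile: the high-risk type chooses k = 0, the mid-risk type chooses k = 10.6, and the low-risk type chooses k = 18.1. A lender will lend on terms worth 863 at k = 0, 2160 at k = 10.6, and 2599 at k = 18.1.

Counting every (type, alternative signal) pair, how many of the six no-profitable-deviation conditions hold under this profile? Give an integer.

Low-risk (own payoff 2599 − 49×18.1 = 1712.1): to k=0 gives 863 → no gain ✓; to k=10.6 gives 2160 − 49×10.6 = 1640.6 → no gain ✓.
High-risk (own payoff 863): to k=10.6 gives 2160 − 246×10.6 = -447.6 → no gain ✓; to k=18.1 gives 2599 − 246×18.1 = -1853.6 → no gain ✓.
Mid-risk (own payoff 2160 − 165×10.6 = 411): to k=0 gives 863 → profitable ✗; to k=18.1 gives 2599 − 165×18.1 = -387.5 → no gain ✓.
5 of the 6 constraints hold; not an equilibrium.

5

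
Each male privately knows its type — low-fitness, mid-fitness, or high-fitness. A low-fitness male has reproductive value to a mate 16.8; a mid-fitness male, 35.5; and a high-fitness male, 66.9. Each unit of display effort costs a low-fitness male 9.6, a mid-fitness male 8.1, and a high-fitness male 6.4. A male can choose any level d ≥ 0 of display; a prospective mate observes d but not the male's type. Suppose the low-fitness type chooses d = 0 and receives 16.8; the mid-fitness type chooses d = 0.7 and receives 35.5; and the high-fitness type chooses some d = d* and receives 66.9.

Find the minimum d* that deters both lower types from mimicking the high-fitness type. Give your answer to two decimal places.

5.22

Low-fitness type (on-path payoff 16.8) won't mimic when 16.8 ≥ 66.9 − 9.6·d*, i.e. d* ≥ 5.22.
Mid-fitness type (on-path payoff 35.5 − 8.1×0.7 = 29.83) won't mimic when 29.83 ≥ 66.9 − 8.1·d*, i.e. d* ≥ 4.58.
Both must hold, so d* = max(5.22, 4.58) = 5.22. The low-fitness type's constraint binds.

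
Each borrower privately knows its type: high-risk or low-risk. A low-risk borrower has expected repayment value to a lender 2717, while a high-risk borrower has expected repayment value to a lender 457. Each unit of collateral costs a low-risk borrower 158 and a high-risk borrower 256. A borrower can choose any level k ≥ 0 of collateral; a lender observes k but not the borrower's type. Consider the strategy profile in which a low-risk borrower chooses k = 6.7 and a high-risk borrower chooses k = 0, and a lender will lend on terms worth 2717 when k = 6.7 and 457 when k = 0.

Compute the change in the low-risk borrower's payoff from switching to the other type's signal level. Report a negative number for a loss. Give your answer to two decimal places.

Playing k = 6.7 the low-risk borrower receives 2717 − 158 × 6.7 = 1658.4.
Deviating to k = 0 yields 457 instead.
Gain from deviating: 457 − 1658.4 = -1201.40.
The gain is negative, so the low-risk type's incentive-compatibility constraint is satisfied.

-1201.40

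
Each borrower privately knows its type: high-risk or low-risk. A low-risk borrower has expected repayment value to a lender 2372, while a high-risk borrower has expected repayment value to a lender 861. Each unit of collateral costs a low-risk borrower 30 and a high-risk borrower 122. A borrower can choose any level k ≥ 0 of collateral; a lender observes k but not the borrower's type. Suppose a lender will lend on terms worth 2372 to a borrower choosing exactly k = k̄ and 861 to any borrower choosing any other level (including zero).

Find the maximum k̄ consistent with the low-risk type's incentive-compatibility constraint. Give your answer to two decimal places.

50.37

Choosing k̄ yields the low-risk type 2372 − 30·k̄; choosing zero yields 861.
The low-risk type is indifferent at 2372 − 30·k̄ = 861, i.e. k̄ = (2372 − 861) / 30 ≈ 50.37.
For any k̄ above 50.37 the low-risk type would rather pool at zero, so separation collapses.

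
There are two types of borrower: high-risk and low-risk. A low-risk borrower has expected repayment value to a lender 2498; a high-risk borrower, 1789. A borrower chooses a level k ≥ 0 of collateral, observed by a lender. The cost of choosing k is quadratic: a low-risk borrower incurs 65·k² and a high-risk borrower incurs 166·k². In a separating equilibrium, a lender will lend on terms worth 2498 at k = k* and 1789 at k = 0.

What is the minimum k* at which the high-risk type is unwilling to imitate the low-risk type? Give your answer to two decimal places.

The high-risk type at k = 0 receives 1789; imitating at k* yields 2498 − 166·k*².
Indifference: 1789 = 2498 − 166·k*², so k*² = (2498 − 1789) / 166 ≈ 4.2711.
k* = √4.2711 ≈ 2.07.

2.07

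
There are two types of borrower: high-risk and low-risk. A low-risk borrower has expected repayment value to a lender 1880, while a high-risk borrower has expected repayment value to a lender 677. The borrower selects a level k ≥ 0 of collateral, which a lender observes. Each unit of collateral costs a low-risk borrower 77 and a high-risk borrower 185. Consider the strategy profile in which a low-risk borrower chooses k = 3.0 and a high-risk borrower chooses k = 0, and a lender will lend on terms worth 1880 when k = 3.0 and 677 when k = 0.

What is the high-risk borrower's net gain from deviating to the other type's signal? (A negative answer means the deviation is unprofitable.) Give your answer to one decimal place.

648.0

Playing k = 0 the high-risk borrower receives 677.
Deviating to k = 3.0 brings payment 1880 at cost 185 × 3.0 = 555, netting 1325.
Gain from deviating: 1325 − 677 = 648.0.
The gain is positive, so the high-risk type's incentive-compatibility constraint is violated — this profile is not a separating equilibrium.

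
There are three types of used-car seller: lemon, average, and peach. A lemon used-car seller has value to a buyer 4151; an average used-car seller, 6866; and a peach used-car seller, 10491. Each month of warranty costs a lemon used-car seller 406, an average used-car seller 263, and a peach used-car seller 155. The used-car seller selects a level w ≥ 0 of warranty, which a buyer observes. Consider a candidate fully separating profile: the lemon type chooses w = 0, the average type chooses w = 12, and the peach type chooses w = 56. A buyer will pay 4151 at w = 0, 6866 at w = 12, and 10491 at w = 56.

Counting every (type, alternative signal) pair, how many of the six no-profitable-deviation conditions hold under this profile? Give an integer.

3

Peach (own payoff 10491 − 155×56 = 1811): to w=0 gives 4151 → profitable ✗; to w=12 gives 6866 − 155×12 = 5006 → profitable ✗.
Average (own payoff 6866 − 263×12 = 3710): to w=0 gives 4151 → profitable ✗; to w=56 gives 10491 − 263×56 = -4237 → no gain ✓.
Lemon (own payoff 4151): to w=12 gives 6866 − 406×12 = 1994 → no gain ✓; to w=56 gives 10491 − 406×56 = -12245 → no gain ✓.
3 of the 6 constraints hold; not an equilibrium.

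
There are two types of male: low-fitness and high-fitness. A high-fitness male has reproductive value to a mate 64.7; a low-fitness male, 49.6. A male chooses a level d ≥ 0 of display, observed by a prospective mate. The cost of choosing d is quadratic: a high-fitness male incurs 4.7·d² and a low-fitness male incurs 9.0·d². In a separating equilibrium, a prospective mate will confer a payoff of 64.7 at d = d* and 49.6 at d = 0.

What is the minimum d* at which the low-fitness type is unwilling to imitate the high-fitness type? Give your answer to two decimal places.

1.30

The low-fitness type at d = 0 receives 49.6; imitating at d* yields 64.7 − 9.0·d*².
Indifference: 49.6 = 64.7 − 9.0·d*², so d*² = (64.7 − 49.6) / 9.0 ≈ 1.6778.
d* = √1.6778 ≈ 1.30.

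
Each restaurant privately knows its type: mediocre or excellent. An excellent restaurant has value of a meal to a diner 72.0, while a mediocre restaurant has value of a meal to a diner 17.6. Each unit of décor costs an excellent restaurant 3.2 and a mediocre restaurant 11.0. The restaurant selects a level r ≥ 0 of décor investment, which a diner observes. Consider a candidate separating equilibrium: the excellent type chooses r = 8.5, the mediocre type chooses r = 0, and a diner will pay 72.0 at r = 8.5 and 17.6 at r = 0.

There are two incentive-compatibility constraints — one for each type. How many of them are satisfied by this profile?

2

Mediocre type: stay at 0 → 17.6; mimic → 72.0 − 11.0 × 8.5 = -21.5. IC holds (17.6 ≥ -21.5).
Excellent type: signal → 72.0 − 3.2 × 8.5 = 44.8; deviate to 0 → 17.6. IC holds (44.8 ≥ 17.6).
2 of 2 constraints hold, so this is a separating equilibrium.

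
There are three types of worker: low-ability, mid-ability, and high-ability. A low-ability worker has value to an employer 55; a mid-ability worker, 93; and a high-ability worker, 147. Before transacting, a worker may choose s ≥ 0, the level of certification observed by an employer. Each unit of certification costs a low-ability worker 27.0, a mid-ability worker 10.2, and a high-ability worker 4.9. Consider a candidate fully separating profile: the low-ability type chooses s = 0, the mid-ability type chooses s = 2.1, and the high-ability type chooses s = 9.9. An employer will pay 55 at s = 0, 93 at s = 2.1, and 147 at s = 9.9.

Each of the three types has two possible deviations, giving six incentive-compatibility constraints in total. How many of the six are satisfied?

6

High-ability (own payoff 147 − 4.9×9.9 = 98.49): to s=0 gives 55 → no gain ✓; to s=2.1 gives 93 − 4.9×2.1 = 82.71 → no gain ✓.
Low-ability (own payoff 55): to s=2.1 gives 93 − 27.0×2.1 = 36.3 → no gain ✓; to s=9.9 gives 147 − 27.0×9.9 = -120.3 → no gain ✓.
Mid-ability (own payoff 93 − 10.2×2.1 = 71.58): to s=0 gives 55 → no gain ✓; to s=9.9 gives 147 − 10.2×9.9 = 46.02 → no gain ✓.
6 of the 6 constraints hold; this profile is a separating equilibrium.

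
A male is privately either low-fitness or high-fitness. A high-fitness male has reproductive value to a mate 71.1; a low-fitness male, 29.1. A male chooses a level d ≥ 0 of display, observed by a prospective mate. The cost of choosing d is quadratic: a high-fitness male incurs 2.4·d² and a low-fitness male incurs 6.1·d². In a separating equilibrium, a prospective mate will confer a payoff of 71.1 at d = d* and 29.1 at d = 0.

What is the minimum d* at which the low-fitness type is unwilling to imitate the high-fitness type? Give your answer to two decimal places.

2.62

The low-fitness type at d = 0 receives 29.1; imitating at d* yields 71.1 − 6.1·d*².
Indifference: 29.1 = 71.1 − 6.1·d*², so d*² = (71.1 − 29.1) / 6.1 ≈ 6.8852.
d* = √6.8852 ≈ 2.62.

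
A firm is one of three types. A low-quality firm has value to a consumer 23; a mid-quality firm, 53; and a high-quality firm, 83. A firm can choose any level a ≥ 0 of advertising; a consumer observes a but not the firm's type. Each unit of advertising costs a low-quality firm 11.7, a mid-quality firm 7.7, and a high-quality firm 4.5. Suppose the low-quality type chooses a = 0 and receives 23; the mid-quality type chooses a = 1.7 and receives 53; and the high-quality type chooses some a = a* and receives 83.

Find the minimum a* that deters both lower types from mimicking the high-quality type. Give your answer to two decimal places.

5.60

Mid-quality type (on-path payoff 53 − 7.7×1.7 = 39.91) won't mimic when 39.91 ≥ 83 − 7.7·a*, i.e. a* ≥ 5.60.
Low-quality type (on-path payoff 23) won't mimic when 23 ≥ 83 − 11.7·a*, i.e. a* ≥ 5.13.
Both must hold, so a* = max(5.13, 5.60) = 5.60. The mid-quality type's constraint binds.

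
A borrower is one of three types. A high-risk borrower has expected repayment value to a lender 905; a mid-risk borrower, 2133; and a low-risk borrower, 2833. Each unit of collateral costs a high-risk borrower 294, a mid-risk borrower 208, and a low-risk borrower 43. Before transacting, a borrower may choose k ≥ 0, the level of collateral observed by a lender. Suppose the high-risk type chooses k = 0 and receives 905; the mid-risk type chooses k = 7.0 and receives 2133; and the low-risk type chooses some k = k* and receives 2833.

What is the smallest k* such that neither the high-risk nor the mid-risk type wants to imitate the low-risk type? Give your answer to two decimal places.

10.37

High-risk type (on-path payoff 905) won't mimic when 905 ≥ 2833 − 294·k*, i.e. k* ≥ 6.56.
Mid-risk type (on-path payoff 2133 − 208×7.0 = 677) won't mimic when 677 ≥ 2833 − 208·k*, i.e. k* ≥ 10.37.
Both must hold, so k* = max(6.56, 10.37) = 10.37. The mid-risk type's constraint binds.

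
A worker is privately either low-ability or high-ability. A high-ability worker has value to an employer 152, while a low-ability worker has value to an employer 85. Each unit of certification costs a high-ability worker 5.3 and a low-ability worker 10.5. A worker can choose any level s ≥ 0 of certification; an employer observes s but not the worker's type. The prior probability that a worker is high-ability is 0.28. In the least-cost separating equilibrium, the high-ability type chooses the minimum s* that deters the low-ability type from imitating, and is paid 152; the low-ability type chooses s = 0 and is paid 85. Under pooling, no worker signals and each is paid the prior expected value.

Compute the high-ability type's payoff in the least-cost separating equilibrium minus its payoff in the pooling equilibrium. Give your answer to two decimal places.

Least-cost separating signal: s* solves 85 = 152 − 10.5·s*, so s* = (152 − 85)/10.5 ≈ 6.3810.
High-ability type's separating payoff: 152 − 5.3 × s* = 152 − 5.3 × (152 − 85)/10.5 = 152 − 355.1/10.5 ≈ 118.1810.
Pooling payoff: 0.28 × 152 + 0.72 × 85 = 103.76.
Difference: 118.1810 − 103.76 = 14.421, i.e. 14.42 to two decimal places.
The high-ability type prefers to separate.

14.42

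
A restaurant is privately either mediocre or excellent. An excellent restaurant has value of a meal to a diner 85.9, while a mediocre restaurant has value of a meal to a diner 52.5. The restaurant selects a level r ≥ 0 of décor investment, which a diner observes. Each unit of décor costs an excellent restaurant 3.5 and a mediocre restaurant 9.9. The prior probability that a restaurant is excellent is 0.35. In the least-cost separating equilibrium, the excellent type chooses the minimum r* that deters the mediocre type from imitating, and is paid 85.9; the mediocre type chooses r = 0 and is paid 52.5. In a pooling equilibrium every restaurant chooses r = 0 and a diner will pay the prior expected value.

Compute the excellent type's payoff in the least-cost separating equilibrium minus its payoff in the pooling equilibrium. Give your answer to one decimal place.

Least-cost separating signal: r* solves 52.5 = 85.9 − 9.9·r*, so r* = (85.9 − 52.5)/9.9 ≈ 3.3737.
Excellent type's separating payoff: 85.9 − 3.5 × r* = 85.9 − 3.5 × (85.9 − 52.5)/9.9 = 85.9 − 116.9/9.9 ≈ 74.092.
Pooling payoff: 0.35 × 85.9 + 0.65 × 52.5 = 64.19.
Difference: 74.092 − 64.19 = 9.902, i.e. 9.9 to one decimal place.
The excellent type prefers to separate.

9.9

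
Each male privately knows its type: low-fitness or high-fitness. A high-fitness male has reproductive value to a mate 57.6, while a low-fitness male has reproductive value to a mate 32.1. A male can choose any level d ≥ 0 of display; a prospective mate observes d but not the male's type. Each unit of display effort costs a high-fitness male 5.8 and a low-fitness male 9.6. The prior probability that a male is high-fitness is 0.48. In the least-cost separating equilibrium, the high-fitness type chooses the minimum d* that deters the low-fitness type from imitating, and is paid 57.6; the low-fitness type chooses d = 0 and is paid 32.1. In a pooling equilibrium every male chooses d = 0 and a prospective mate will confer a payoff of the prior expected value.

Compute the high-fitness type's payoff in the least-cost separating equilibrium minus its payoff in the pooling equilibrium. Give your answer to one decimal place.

-2.1

Least-cost separating signal: d* solves 32.1 = 57.6 − 9.6·d*, so d* = (57.6 − 32.1)/9.6 ≈ 2.6563.
High-fitness type's separating payoff: 57.6 − 5.8 × d* = 57.6 − 5.8 × (57.6 − 32.1)/9.6 = 57.6 − 147.9/9.6 ≈ 42.194.
Pooling payoff: 0.48 × 57.6 + 0.52 × 32.1 = 44.34.
Difference: 42.194 − 44.34 = -2.146, i.e. -2.1 to one decimal place.
The high-fitness type would prefer the pooling outcome.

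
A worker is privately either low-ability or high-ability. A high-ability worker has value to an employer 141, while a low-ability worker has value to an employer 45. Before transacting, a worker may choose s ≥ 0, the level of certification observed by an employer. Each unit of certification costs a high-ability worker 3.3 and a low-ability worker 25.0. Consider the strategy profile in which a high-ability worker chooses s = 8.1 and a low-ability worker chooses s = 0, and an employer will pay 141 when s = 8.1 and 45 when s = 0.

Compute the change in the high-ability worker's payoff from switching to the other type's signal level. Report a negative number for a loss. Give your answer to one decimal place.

-69.3

Playing s = 8.1 the high-ability worker receives 141 − 3.3 × 8.1 = 114.27.
Deviating to s = 0 yields 45 instead.
Gain from deviating: 45 − 114.27 = -69.27, i.e. -69.3 to one decimal place.
The gain is negative, so the high-ability type's incentive-compatibility constraint is satisfied.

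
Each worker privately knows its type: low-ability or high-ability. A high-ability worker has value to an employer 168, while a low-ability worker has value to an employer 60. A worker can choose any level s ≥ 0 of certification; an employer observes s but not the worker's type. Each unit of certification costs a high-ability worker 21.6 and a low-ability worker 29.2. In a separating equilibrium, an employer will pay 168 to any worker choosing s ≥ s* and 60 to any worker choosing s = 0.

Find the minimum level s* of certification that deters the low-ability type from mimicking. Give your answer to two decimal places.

3.70

A low-ability worker choosing s = 0 receives 60.
Imitating at s* instead would pay 168 at cost 29.2·s*, netting 168 − 29.2·s*.
Indifference: 60 = 168 − 29.2·s*, so s* = (168 − 60) / 29.2 ≈ 3.70.
At s* the low-ability type's incentive constraint just binds; the high-ability type strictly prefers s* since its per-unit cost is lower.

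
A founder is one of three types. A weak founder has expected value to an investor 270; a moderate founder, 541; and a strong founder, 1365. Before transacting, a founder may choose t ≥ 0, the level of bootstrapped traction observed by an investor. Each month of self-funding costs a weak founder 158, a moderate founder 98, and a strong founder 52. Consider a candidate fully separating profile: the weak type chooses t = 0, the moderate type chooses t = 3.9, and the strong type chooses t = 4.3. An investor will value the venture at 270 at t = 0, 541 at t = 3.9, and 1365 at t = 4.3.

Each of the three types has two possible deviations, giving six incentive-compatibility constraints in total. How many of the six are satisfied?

3

Moderate (own payoff 541 − 98×3.9 = 158.8): to t=0 gives 270 → profitable ✗; to t=4.3 gives 1365 − 98×4.3 = 943.6 → profitable ✗.
Weak (own payoff 270): to t=3.9 gives 541 − 158×3.9 = -75.2 → no gain ✓; to t=4.3 gives 1365 − 158×4.3 = 685.6 → profitable ✗.
Strong (own payoff 1365 − 52×4.3 = 1141.4): to t=0 gives 270 → no gain ✓; to t=3.9 gives 541 − 52×3.9 = 338.2 → no gain ✓.
3 of the 6 constraints hold; not an equilibrium.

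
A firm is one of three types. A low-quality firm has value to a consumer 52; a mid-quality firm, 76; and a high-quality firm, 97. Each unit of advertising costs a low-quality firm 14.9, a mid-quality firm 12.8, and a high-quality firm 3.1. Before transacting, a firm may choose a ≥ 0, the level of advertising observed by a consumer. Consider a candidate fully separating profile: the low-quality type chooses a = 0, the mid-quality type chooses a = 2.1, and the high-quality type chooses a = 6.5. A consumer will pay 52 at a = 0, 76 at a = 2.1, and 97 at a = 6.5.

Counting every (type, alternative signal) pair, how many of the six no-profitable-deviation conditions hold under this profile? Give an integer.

High-quality (own payoff 97 − 3.1×6.5 = 76.85): to a=0 gives 52 → no gain ✓; to a=2.1 gives 76 − 3.1×2.1 = 69.49 → no gain ✓.
Mid-quality (own payoff 76 − 12.8×2.1 = 49.12): to a=0 gives 52 → profitable ✗; to a=6.5 gives 97 − 12.8×6.5 = 13.8 → no gain ✓.
Low-quality (own payoff 52): to a=2.1 gives 76 − 14.9×2.1 = 44.71 → no gain ✓; to a=6.5 gives 97 − 14.9×6.5 = 0.15 → no gain ✓.
5 of the 6 constraints hold; not an equilibrium.

5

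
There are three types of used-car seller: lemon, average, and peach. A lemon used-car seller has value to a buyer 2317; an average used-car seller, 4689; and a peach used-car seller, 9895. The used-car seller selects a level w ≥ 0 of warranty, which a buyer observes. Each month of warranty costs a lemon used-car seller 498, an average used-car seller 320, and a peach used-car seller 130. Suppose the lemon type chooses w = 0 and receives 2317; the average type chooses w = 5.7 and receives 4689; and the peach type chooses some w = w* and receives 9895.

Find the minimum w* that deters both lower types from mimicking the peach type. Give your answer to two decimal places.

21.97

Average type (on-path payoff 4689 − 320×5.7 = 2865) won't mimic when 2865 ≥ 9895 − 320·w*, i.e. w* ≥ 21.97.
Lemon type (on-path payoff 2317) won't mimic when 2317 ≥ 9895 − 498·w*, i.e. w* ≥ 15.22.
Both must hold, so w* = max(15.22, 21.97) = 21.97. The average type's constraint binds.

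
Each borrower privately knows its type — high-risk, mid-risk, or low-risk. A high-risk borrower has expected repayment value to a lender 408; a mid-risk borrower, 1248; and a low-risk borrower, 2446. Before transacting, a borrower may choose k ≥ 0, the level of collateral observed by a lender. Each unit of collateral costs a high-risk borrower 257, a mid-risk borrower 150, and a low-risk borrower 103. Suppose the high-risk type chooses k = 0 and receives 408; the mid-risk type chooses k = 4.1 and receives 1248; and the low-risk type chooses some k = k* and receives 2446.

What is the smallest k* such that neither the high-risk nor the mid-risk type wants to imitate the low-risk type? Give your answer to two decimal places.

High-risk type (on-path payoff 408) won't mimic when 408 ≥ 2446 − 257·k*, i.e. k* ≥ 7.93.
Mid-risk type (on-path payoff 1248 − 150×4.1 = 633) won't mimic when 633 ≥ 2446 − 150·k*, i.e. k* ≥ 12.09.
Both must hold, so k* = max(7.93, 12.09) = 12.09. The mid-risk type's constraint binds.

12.09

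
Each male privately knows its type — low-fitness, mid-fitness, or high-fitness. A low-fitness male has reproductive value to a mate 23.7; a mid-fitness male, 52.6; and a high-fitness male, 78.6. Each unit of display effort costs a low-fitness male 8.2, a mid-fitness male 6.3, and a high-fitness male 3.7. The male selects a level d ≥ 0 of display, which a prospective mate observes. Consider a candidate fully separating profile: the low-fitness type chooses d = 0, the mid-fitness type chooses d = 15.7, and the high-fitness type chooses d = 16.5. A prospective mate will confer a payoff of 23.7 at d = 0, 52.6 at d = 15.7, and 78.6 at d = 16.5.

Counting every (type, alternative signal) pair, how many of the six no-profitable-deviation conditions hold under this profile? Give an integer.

3

Mid-fitness (own payoff 52.6 − 6.3×15.7 = -46.31): to d=0 gives 23.7 → profitable ✗; to d=16.5 gives 78.6 − 6.3×16.5 = -25.35 → profitable ✗.
Low-fitness (own payoff 23.7): to d=15.7 gives 52.6 − 8.2×15.7 = -76.14 → no gain ✓; to d=16.5 gives 78.6 − 8.2×16.5 = -56.7 → no gain ✓.
High-fitness (own payoff 78.6 − 3.7×16.5 = 17.55): to d=0 gives 23.7 → profitable ✗; to d=15.7 gives 52.6 − 3.7×15.7 = -5.49 → no gain ✓.
3 of the 6 constraints hold; not an equilibrium.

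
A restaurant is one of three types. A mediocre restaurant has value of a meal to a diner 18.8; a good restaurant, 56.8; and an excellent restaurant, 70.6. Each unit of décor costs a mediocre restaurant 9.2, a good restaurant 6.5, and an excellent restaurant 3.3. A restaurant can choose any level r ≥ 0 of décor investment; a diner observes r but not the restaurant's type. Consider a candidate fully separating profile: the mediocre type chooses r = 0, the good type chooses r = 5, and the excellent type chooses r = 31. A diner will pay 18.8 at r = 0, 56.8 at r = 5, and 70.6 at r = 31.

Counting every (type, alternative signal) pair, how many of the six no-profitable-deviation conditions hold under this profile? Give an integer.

4

Good (own payoff 56.8 − 6.5×5 = 24.3): to r=0 gives 18.8 → no gain ✓; to r=31 gives 70.6 − 6.5×31 = -130.9 → no gain ✓.
Excellent (own payoff 70.6 − 3.3×31 = -31.7): to r=0 gives 18.8 → profitable ✗; to r=5 gives 56.8 − 3.3×5 = 40.3 → profitable ✗.
Mediocre (own payoff 18.8): to r=5 gives 56.8 − 9.2×5 = 10.8 → no gain ✓; to r=31 gives 70.6 − 9.2×31 = -214.6 → no gain ✓.
4 of the 6 constraints hold; not an equilibrium.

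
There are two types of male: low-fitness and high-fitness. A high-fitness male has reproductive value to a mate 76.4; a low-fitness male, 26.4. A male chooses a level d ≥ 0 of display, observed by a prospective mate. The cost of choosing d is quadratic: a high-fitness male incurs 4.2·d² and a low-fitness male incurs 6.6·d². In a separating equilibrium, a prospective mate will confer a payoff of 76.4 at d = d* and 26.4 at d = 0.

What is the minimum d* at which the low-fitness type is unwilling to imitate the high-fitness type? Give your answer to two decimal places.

2.75

The low-fitness type at d = 0 receives 26.4; imitating at d* yields 76.4 − 6.6·d*².
Indifference: 26.4 = 76.4 − 6.6·d*², so d*² = (76.4 − 26.4) / 6.6 ≈ 7.5758.
d* = √7.5758 ≈ 2.75.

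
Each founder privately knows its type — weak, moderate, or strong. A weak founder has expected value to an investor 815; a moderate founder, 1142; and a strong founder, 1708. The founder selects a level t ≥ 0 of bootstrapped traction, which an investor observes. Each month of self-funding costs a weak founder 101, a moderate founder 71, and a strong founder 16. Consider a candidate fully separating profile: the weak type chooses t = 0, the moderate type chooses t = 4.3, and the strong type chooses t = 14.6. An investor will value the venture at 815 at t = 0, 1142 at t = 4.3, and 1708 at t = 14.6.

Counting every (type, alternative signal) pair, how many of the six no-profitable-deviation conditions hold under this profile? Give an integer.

Strong (own payoff 1708 − 16×14.6 = 1474.4): to t=0 gives 815 → no gain ✓; to t=4.3 gives 1142 − 16×4.3 = 1073.2 → no gain ✓.
Moderate (own payoff 1142 − 71×4.3 = 836.7): to t=0 gives 815 → no gain ✓; to t=14.6 gives 1708 − 71×14.6 = 671.4 → no gain ✓.
Weak (own payoff 815): to t=4.3 gives 1142 − 101×4.3 = 707.7 → no gain ✓; to t=14.6 gives 1708 − 101×14.6 = 233.4 → no gain ✓.
6 of the 6 constraints hold; this profile is a separating equilibrium.

6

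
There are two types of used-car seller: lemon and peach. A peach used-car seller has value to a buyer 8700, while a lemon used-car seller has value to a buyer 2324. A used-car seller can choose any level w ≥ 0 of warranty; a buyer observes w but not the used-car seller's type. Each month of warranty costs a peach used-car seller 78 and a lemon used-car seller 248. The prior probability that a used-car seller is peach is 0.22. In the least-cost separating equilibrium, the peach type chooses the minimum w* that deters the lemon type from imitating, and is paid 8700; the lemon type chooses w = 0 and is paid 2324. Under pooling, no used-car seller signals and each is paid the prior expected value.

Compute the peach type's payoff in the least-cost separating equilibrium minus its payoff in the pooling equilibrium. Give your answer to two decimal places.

Least-cost separating signal: w* solves 2324 = 8700 − 248·w*, so w* = (8700 − 2324)/248 ≈ 25.7097.
Peach type's separating payoff: 8700 − 78 × w* = 8700 − 78 × (8700 − 2324)/248 = 8700 − 497328/248 ≈ 6694.6452.
Pooling payoff: 0.22 × 8700 + 0.78 × 2324 = 3726.72.
Difference: 6694.6452 − 3726.72 = 2967.9252, i.e. 2967.93 to two decimal places.
The peach type prefers to separate.

2967.93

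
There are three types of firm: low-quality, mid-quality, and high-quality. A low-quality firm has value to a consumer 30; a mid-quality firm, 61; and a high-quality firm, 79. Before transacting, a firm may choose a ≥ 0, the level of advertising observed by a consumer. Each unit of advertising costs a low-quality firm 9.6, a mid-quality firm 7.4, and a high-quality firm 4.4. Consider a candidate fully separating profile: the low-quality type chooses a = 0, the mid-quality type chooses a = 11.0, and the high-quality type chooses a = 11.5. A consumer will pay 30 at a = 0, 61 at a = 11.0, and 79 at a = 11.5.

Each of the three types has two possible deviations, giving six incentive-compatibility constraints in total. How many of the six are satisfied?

3

Low-quality (own payoff 30): to a=11.0 gives 61 − 9.6×11.0 = -44.6 → no gain ✓; to a=11.5 gives 79 − 9.6×11.5 = -31.4 → no gain ✓.
Mid-quality (own payoff 61 − 7.4×11.0 = -20.4): to a=0 gives 30 → profitable ✗; to a=11.5 gives 79 − 7.4×11.5 = -6.1 → profitable ✗.
High-quality (own payoff 79 − 4.4×11.5 = 28.4): to a=0 gives 30 → profitable ✗; to a=11.0 gives 61 − 4.4×11.0 = 12.6 → no gain ✓.
3 of the 6 constraints hold; not an equilibrium.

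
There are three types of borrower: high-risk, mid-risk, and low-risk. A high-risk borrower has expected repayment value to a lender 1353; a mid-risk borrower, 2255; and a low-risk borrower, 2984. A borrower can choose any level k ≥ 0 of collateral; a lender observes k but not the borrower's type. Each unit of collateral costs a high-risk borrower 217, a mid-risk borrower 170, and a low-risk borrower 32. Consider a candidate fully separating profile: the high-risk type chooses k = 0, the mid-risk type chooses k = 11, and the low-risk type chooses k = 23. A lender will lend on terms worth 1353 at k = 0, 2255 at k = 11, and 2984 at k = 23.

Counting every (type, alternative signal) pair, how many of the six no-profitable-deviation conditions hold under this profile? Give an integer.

Low-risk (own payoff 2984 − 32×23 = 2248): to k=0 gives 1353 → no gain ✓; to k=11 gives 2255 − 32×11 = 1903 → no gain ✓.
High-risk (own payoff 1353): to k=11 gives 2255 − 217×11 = -132 → no gain ✓; to k=23 gives 2984 − 217×23 = -2007 → no gain ✓.
Mid-risk (own payoff 2255 − 170×11 = 385): to k=0 gives 1353 → profitable ✗; to k=23 gives 2984 − 170×23 = -926 → no gain ✓.
5 of the 6 constraints hold; not an equilibrium.

5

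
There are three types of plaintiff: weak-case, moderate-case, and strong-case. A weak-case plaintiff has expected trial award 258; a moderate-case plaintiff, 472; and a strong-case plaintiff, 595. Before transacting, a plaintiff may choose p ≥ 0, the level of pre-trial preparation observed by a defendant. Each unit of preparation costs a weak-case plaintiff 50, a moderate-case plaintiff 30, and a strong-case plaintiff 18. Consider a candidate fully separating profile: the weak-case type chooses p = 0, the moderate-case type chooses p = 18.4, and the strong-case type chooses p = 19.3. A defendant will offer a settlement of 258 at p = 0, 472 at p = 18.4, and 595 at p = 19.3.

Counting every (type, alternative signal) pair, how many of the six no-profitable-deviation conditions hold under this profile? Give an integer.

3

Weak-case (own payoff 258): to p=18.4 gives 472 − 50×18.4 = -448 → no gain ✓; to p=19.3 gives 595 − 50×19.3 = -370 → no gain ✓.
Strong-case (own payoff 595 − 18×19.3 = 247.6): to p=0 gives 258 → profitable ✗; to p=18.4 gives 472 − 18×18.4 = 140.8 → no gain ✓.
Moderate-case (own payoff 472 − 30×18.4 = -80): to p=0 gives 258 → profitable ✗; to p=19.3 gives 595 − 30×19.3 = 16 → profitable ✗.
3 of the 6 constraints hold; not an equilibrium.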